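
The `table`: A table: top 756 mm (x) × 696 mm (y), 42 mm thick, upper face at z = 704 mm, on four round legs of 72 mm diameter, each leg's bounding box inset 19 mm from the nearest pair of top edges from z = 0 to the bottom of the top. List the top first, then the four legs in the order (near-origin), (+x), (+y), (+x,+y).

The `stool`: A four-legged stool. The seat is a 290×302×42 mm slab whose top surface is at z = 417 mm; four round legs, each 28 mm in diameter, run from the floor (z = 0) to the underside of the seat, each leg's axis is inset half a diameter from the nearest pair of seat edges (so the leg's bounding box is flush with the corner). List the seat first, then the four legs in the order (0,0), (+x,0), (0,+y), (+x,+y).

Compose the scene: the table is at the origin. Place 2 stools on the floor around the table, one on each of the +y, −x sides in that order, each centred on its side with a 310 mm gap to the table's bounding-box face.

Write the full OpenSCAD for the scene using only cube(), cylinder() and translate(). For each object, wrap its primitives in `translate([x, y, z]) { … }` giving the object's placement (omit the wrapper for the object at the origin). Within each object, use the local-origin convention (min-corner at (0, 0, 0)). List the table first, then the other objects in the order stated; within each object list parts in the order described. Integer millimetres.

translate([0, 0, 662]) cube([756, 696, 42]);
translate([55, 55, 0]) cylinder(h = 662, r = 36);
translate([701, 55, 0]) cylinder(h = 662, r = 36);
translate([55, 641, 0]) cylinder(h = 662, r = 36);
translate([701, 641, 0]) cylinder(h = 662, r = 36);
translate([233, 1006, 0]) {
  translate([0, 0, 375]) cube([290, 302, 42]);
  translate([14, 14, 0]) cylinder(h = 375, r = 14);
  translate([276, 14, 0]) cylinder(h = 375, r = 14);
  translate([14, 288, 0]) cylinder(h = 375, r = 14);
  translate([276, 288, 0]) cylinder(h = 375, r = 14);
}
translate([-600, 197, 0]) {
  translate([0, 0, 375]) cube([290, 302, 42]);
  translate([14, 14, 0]) cylinder(h = 375, r = 14);
  translate([276, 14, 0]) cylinder(h = 375, r = 14);
  translate([14, 288, 0]) cylinder(h = 375, r = 14);
  translate([276, 288, 0]) cylinder(h = 375, r = 14);
}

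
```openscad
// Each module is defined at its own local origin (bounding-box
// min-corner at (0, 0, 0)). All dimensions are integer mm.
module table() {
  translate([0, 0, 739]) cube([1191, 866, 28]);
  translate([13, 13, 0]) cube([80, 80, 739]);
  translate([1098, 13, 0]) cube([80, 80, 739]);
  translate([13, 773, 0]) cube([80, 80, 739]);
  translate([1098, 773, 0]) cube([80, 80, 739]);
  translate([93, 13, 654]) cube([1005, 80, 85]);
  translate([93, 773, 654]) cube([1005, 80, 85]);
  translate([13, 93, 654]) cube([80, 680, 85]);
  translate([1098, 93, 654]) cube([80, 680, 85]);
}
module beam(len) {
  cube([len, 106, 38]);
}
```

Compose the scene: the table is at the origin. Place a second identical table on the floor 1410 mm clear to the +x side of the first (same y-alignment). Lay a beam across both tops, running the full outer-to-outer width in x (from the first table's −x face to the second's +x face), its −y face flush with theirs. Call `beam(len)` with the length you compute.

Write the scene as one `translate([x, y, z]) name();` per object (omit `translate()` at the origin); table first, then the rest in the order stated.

table();
translate([2601, 0, 0]) table();
translate([0, 0, 767]) beam(3792);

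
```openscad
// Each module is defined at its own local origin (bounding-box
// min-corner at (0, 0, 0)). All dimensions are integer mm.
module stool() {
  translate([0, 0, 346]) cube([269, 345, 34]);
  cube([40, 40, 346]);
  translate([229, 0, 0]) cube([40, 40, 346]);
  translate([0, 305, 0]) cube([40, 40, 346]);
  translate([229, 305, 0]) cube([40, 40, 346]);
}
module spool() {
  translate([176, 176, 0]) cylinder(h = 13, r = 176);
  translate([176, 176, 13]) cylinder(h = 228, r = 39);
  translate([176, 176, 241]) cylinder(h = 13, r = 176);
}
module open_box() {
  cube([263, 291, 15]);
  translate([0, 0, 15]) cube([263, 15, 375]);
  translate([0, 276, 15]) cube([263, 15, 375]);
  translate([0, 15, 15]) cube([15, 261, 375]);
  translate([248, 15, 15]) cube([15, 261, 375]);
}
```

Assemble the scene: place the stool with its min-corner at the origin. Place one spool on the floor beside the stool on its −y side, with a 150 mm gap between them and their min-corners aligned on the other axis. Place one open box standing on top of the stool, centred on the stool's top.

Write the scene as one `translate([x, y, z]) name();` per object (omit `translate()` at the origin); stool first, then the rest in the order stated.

stool();
translate([0, -502, 0]) spool();
translate([3, 27, 380]) open_box();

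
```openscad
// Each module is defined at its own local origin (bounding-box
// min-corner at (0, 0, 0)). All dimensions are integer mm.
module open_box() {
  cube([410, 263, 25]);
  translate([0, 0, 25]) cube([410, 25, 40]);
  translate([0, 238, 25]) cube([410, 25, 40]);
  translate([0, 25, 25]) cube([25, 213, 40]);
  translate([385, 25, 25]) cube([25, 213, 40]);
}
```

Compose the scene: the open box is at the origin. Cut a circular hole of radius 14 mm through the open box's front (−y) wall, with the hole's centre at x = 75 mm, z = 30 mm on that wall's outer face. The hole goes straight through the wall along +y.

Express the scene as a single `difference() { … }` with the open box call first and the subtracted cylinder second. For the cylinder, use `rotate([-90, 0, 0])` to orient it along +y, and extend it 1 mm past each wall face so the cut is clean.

difference() {
  open_box();
  translate([75, -1, 30]) rotate([-90, 0, 0]) cylinder(h = 27, r = 14);
}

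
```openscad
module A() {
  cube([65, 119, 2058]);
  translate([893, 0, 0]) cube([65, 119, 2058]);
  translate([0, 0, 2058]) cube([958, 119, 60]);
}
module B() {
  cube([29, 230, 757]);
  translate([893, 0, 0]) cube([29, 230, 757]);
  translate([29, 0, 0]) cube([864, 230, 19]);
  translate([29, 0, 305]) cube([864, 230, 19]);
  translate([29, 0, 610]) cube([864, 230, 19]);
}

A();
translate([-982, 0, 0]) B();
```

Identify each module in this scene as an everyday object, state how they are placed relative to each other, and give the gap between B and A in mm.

A is a door frame. B is a bookshelf. The bookshelf is on the floor beside the door frame on its −x side. The gap between the bookshelf and the door frame is 60 mm.

The bookshelf's nearest face is 60 mm from the door frame's −x face.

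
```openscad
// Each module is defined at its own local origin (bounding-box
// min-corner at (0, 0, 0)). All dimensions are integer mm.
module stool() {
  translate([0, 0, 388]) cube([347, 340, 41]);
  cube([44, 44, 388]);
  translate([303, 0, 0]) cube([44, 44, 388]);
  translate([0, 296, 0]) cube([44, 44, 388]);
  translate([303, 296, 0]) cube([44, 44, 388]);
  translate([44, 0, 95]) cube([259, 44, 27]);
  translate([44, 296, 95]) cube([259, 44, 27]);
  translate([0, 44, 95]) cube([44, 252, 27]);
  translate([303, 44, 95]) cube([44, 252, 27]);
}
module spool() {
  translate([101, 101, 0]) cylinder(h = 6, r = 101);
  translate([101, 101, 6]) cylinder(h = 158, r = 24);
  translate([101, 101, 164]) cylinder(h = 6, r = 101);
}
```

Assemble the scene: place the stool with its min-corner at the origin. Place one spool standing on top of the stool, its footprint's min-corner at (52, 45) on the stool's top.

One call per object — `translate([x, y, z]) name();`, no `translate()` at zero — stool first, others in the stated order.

stool();
translate([52, 45, 429]) spool();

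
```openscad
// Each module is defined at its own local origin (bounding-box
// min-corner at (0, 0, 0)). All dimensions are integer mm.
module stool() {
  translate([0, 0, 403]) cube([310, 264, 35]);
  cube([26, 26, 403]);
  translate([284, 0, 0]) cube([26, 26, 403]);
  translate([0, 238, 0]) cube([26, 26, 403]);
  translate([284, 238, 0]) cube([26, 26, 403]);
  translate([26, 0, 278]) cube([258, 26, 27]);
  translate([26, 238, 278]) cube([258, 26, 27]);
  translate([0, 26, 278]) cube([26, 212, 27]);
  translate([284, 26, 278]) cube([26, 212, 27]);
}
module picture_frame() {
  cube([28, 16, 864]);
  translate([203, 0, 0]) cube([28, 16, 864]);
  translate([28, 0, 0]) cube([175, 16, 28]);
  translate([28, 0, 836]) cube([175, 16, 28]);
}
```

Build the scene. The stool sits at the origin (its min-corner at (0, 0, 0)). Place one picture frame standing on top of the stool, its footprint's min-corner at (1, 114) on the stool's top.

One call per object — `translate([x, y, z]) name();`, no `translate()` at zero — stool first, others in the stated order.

stool();
translate([1, 114, 438]) picture_frame();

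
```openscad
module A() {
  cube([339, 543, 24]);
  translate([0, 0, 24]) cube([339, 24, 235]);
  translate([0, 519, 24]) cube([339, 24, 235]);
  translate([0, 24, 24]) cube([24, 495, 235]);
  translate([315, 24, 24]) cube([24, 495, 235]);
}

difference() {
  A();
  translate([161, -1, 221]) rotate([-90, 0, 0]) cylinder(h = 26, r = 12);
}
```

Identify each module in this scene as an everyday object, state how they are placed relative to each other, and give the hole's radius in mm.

A is an open box. The open box has a circular hole through its front wall. The hole's radius is 12 mm.

The subtracted cylinder has r = 12 mm.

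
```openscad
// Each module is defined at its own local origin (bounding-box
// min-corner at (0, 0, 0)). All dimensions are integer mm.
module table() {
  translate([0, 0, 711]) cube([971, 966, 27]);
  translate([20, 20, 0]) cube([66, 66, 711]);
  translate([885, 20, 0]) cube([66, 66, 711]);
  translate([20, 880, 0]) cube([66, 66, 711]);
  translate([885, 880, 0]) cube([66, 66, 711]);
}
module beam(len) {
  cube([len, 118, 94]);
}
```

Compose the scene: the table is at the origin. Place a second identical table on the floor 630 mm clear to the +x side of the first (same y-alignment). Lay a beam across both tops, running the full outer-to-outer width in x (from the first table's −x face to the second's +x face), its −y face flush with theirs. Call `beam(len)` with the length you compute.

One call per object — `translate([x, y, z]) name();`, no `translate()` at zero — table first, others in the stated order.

table();
translate([1601, 0, 0]) table();
translate([0, 0, 738]) beam(2572);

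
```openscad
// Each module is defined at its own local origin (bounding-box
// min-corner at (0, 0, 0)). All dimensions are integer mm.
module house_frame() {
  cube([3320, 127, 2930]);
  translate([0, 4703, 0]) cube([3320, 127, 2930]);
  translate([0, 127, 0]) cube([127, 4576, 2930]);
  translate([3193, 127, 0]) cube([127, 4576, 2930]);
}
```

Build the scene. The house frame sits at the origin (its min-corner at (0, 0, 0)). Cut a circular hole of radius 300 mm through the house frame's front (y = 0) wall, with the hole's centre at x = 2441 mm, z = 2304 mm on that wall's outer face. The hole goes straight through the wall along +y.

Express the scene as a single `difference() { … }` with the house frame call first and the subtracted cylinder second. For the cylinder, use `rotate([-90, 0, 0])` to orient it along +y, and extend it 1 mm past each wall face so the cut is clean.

difference() {
  house_frame();
  translate([2441, -1, 2304]) rotate([-90, 0, 0]) cylinder(h = 129, r = 300);
}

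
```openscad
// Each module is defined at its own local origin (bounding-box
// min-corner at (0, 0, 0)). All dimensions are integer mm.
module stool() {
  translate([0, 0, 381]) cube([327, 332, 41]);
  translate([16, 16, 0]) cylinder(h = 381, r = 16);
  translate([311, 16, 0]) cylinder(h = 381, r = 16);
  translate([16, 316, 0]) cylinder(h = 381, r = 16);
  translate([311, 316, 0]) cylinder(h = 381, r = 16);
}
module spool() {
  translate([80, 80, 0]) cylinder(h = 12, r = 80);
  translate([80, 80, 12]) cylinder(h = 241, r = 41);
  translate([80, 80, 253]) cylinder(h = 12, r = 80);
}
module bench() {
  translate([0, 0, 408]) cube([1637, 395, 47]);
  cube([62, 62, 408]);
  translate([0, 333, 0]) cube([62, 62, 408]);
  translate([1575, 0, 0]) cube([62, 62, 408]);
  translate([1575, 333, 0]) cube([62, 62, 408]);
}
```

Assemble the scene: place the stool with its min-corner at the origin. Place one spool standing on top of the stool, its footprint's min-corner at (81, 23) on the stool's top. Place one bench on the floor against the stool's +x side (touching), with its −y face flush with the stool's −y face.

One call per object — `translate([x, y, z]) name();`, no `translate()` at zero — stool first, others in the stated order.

stool();
translate([81, 23, 422]) spool();
translate([327, 0, 0]) bench();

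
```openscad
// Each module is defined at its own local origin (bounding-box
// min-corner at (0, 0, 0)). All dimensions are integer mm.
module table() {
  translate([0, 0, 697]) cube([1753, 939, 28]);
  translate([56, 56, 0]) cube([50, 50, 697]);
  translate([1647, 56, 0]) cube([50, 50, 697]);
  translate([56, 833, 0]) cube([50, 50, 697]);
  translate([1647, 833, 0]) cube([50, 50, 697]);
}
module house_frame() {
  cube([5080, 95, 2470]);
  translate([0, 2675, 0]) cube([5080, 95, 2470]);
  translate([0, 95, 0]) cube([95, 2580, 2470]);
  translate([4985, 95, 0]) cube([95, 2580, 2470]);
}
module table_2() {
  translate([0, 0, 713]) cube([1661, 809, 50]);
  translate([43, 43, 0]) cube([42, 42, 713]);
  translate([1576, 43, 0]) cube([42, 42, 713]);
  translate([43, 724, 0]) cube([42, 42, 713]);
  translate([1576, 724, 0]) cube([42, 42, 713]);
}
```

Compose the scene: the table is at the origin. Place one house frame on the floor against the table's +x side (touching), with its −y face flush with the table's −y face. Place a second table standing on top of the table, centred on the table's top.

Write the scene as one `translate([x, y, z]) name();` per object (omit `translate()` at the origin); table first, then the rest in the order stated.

table();
translate([1753, 0, 0]) house_frame();
translate([46, 65, 725]) table_2();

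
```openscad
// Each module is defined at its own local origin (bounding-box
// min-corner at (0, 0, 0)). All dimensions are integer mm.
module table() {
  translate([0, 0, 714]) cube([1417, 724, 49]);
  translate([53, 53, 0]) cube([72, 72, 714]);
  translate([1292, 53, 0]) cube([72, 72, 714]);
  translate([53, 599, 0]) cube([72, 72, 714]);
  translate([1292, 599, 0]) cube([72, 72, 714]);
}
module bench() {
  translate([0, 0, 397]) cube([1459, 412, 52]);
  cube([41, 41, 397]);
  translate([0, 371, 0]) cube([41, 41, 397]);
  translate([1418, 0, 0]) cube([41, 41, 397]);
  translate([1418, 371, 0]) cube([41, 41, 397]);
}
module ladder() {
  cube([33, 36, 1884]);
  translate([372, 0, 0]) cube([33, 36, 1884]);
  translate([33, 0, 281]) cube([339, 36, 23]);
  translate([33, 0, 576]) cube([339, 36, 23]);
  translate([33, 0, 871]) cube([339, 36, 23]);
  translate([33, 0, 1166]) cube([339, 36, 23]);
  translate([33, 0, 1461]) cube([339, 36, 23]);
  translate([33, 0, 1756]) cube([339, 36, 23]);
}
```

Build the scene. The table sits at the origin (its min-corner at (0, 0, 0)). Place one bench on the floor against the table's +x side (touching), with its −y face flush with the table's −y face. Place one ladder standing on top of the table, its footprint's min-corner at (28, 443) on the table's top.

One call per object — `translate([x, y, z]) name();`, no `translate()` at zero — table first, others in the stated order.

table();
translate([1417, 0, 0]) bench();
translate([28, 443, 763]) ladder();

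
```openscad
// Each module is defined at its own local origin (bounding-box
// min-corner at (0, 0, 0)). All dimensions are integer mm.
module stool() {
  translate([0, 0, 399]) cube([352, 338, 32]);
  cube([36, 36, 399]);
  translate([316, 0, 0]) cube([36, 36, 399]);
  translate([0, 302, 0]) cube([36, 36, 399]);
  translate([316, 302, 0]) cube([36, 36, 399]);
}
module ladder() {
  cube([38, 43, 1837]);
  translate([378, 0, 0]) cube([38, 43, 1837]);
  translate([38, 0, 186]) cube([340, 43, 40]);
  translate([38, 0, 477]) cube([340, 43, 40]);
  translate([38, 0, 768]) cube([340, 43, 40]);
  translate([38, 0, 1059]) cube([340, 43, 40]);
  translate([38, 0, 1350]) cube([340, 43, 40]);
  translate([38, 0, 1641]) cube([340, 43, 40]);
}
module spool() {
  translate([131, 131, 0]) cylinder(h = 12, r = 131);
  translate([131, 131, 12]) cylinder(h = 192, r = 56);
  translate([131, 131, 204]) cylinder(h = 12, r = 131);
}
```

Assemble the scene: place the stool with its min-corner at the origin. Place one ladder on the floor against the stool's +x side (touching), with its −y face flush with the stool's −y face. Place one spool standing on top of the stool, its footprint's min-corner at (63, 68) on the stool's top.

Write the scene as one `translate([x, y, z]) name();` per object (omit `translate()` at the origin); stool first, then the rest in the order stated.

stool();
translate([352, 0, 0]) ladder();
translate([63, 68, 431]) spool();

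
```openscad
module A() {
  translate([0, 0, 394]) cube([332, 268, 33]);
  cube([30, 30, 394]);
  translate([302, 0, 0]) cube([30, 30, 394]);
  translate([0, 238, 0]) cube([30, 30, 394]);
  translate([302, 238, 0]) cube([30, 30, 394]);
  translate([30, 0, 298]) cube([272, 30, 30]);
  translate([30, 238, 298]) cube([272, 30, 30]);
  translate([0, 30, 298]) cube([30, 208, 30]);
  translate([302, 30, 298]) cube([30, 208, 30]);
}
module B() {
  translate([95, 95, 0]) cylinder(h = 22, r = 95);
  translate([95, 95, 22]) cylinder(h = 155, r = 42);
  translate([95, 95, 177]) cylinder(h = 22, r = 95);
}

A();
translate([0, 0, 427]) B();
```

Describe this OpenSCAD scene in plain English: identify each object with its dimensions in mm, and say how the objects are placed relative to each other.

A is a simple wooden stool: a rectangular seat 332 mm (x) by 268 mm (y), 33 mm thick, top face at z = 427 mm, on four square legs, each 30×30 mm in cross-section. The legs rest on z = 0, each flush with a corner of the seat. Four stretchers, 30 mm wide and 30 mm tall, connect adjacent legs with their undersides at z = 298 mm, each running between the inner faces of the legs it joins and aligned with the legs' outer faces on the other axis.

B is a spool: two coaxial disc flanges of radius 95 mm and thickness 22 mm, joined by a core cylinder of radius 42 mm and height 155 mm. The lower flange rests on z = 0 and the three cylinders share a vertical axis.

The spool is on top of the stool.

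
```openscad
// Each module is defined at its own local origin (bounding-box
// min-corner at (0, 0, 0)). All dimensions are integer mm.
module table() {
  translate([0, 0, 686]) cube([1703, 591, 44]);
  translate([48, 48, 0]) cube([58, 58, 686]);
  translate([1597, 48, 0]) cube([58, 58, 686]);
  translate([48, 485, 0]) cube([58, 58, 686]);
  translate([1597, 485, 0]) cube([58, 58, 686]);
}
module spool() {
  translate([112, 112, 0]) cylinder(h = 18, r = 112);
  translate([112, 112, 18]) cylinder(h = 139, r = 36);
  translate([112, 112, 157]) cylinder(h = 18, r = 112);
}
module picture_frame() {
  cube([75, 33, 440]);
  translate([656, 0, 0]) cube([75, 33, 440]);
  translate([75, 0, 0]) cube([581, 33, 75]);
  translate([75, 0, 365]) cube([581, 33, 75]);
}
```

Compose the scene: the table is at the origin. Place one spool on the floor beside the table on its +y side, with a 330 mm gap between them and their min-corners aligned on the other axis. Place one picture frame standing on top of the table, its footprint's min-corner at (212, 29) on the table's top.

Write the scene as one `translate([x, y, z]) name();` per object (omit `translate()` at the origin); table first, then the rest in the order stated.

table();
translate([0, 921, 0]) spool();
translate([212, 29, 730]) picture_frame();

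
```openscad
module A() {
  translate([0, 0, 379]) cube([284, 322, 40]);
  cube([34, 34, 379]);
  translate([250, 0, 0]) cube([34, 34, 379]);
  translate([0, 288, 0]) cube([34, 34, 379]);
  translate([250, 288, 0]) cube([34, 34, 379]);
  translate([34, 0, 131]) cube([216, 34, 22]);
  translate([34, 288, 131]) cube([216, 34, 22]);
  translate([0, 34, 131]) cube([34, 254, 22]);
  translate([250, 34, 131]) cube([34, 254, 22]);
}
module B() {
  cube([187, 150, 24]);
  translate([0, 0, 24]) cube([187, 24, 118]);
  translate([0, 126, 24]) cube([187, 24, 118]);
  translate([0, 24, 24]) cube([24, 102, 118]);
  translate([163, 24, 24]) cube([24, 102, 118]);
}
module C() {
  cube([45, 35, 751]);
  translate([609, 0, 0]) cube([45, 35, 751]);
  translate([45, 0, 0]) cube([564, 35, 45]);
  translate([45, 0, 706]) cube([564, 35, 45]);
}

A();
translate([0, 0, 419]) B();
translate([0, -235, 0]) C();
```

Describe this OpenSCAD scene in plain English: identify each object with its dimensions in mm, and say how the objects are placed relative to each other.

A is a four-legged stool. The seat is a 284×322×40 mm slab whose top surface is at z = 419 mm; four square legs, each 34×34 mm in cross-section, run from the floor (z = 0) to the underside of the seat, each flush with a corner of the seat. Four stretchers, 34 mm wide and 22 mm tall, connect adjacent legs with their undersides at z = 131 mm, each running between the inner faces of the legs it joins and aligned with the legs' outer faces on the other axis.

B is an open storage box with external size 187×150×142 mm and wall thickness 24 mm (the base is also 24 mm thick). The base covers the whole footprint; the four walls stand on the base, with the y-facing walls full-width and the x-facing walls fitting between their inner faces.

C is a rectangular picture frame lying in the x–z plane (depth along y). The opening is 564 mm wide (x) by 661 mm tall (z), surrounded by a border 45 mm wide on all four sides. The frame is 35 mm deep and is made of two full-height vertical stiles with two horizontal rails fitted between them.

The open box is on top of the stool. The picture frame is on the floor beside the stool on its −y side.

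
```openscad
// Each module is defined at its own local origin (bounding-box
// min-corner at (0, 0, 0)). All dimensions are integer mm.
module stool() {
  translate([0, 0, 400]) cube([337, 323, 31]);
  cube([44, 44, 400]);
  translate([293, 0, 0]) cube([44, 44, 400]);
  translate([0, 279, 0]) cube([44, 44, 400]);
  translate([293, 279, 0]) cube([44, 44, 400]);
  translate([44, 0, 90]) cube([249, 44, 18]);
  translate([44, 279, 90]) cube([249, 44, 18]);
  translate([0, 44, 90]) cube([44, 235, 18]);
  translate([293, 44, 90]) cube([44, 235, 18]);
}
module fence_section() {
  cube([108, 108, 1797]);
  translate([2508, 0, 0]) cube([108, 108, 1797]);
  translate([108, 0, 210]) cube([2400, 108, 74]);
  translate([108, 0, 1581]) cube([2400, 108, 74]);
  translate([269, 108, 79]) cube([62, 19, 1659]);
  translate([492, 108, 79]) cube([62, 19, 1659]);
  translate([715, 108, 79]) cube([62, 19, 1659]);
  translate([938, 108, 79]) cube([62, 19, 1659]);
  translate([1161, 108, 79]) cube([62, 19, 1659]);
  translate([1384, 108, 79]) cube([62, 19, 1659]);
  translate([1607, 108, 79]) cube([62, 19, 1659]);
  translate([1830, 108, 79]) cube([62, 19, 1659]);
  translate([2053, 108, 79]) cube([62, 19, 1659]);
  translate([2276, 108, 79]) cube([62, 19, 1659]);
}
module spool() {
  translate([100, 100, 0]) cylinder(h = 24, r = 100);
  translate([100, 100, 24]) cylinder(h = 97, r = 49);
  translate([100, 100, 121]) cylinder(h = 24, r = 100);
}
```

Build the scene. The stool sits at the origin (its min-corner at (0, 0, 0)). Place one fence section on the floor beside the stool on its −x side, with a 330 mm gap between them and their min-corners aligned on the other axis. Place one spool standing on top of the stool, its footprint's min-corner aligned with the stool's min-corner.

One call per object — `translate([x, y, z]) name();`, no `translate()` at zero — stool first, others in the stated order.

stool();
translate([-2946, 0, 0]) fence_section();
translate([0, 0, 431]) spool();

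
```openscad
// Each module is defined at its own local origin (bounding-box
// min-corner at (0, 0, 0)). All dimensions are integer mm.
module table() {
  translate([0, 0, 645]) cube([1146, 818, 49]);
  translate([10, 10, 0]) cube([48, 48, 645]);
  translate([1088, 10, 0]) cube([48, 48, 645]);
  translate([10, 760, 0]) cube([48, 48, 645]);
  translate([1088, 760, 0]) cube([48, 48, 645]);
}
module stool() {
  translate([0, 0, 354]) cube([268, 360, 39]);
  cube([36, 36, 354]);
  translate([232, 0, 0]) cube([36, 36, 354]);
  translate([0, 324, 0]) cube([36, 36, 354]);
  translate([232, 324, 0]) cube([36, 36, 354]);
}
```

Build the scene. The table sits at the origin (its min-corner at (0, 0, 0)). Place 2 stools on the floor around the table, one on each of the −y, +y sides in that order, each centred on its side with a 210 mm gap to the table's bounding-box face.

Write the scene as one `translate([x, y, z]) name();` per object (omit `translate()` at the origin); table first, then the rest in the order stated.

table();
translate([439, -570, 0]) stool();
translate([439, 1028, 0]) stool();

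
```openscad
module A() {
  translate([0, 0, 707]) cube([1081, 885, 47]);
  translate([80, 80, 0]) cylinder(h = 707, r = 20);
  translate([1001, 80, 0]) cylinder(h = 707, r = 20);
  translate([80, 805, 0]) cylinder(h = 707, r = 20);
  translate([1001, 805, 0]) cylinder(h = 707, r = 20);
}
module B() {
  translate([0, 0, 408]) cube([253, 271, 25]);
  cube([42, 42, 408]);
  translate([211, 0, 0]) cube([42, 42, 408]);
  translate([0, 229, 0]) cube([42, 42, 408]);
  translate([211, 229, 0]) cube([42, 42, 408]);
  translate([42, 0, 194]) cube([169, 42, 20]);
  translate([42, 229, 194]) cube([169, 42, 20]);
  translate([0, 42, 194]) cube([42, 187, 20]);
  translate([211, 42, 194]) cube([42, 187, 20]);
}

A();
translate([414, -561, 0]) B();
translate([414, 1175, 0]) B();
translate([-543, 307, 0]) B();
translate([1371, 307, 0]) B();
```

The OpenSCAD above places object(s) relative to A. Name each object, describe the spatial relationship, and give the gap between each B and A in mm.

A is a table. B is a stool. Four stools sit around the table at the −y, +y, −x, +x sides. The gap between each stool and the table is 290 mm.

Each stool's nearest face is 290 mm from the table's bounding box.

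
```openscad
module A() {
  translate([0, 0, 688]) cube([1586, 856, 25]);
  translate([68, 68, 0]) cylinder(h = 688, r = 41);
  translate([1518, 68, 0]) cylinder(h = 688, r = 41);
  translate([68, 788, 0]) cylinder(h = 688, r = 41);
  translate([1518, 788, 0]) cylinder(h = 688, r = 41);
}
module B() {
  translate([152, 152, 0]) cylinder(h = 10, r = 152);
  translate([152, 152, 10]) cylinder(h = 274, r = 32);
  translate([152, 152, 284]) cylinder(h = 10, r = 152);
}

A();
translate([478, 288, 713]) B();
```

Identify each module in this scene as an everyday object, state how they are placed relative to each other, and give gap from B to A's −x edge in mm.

A is a table. B is a spool. The spool is on top of the table. The gap from the spool to the table's −x edge is 478 mm.

The spool's min-x is at 478; the table's min-x is 0; gap = 478 mm.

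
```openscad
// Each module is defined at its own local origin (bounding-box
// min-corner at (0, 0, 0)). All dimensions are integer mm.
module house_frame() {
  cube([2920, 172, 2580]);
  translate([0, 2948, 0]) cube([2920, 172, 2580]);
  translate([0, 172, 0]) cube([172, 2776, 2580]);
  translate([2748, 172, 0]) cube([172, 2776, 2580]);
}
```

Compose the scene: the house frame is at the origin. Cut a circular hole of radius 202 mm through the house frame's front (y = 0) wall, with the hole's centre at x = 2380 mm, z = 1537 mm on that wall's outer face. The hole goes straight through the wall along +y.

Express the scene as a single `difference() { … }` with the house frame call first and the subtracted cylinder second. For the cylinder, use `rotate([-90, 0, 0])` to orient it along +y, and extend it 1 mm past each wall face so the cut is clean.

difference() {
  house_frame();
  translate([2380, -1, 1537]) rotate([-90, 0, 0]) cylinder(h = 174, r = 202);
}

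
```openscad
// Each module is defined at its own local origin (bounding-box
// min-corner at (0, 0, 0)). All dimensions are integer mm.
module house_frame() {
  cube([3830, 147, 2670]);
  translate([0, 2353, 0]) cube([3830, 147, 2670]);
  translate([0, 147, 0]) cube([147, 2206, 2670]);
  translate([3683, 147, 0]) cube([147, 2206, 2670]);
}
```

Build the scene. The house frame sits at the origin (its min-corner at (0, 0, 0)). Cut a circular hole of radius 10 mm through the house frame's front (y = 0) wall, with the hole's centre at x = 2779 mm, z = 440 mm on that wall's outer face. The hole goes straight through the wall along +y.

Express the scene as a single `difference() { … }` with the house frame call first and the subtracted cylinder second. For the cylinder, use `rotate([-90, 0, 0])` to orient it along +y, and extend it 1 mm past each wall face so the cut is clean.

difference() {
  house_frame();
  translate([2779, -1, 440]) rotate([-90, 0, 0]) cylinder(h = 149, r = 10);
}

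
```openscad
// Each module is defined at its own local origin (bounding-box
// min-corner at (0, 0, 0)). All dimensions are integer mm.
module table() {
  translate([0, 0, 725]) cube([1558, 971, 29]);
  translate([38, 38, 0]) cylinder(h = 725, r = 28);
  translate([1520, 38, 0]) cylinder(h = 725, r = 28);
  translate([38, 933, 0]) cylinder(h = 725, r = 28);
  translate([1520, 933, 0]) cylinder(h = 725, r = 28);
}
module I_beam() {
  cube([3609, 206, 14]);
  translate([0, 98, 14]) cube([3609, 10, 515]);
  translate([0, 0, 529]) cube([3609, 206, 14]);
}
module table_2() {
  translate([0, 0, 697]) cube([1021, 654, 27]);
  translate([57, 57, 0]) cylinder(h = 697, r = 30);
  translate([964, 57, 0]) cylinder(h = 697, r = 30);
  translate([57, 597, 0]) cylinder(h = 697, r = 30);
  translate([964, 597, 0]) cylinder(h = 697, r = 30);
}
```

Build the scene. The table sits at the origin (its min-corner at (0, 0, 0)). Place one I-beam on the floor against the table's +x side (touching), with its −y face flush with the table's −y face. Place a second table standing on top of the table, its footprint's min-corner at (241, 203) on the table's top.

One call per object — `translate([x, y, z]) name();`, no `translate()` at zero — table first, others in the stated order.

table();
translate([1558, 0, 0]) I_beam();
translate([241, 203, 754]) table_2();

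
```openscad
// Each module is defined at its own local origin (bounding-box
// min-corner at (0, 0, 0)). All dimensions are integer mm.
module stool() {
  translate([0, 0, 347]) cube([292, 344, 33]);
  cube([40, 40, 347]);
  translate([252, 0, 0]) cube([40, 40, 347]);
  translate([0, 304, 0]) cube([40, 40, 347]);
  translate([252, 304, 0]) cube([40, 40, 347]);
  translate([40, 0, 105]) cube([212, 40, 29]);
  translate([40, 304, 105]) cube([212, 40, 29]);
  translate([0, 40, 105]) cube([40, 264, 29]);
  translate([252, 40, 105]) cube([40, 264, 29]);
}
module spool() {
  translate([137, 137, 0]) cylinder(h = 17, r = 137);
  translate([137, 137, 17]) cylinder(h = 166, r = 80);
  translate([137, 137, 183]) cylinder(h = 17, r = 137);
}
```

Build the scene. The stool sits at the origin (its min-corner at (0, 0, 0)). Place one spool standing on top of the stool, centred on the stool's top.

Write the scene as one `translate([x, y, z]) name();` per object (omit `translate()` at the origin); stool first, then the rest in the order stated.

stool();
translate([9, 35, 380]) spool();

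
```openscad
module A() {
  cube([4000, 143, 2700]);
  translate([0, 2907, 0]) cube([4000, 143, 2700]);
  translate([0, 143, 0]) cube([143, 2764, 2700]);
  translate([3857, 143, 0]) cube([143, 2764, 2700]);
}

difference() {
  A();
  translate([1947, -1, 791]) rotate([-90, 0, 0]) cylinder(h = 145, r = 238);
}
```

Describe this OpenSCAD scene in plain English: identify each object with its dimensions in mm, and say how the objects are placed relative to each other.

A is the wall frame of a small rectangular building: four walls, each 2700 mm tall and 143 mm thick, enclosing a footprint 4000 mm (x) by 3050 mm (y) outside-to-outside, with no floor or roof. The front and back walls (the −y and +y sides) span the full width; the two side walls fit between them.

The house frame has a circular hole of radius 238 mm through its front wall, centred at (x = 1947, z = 791).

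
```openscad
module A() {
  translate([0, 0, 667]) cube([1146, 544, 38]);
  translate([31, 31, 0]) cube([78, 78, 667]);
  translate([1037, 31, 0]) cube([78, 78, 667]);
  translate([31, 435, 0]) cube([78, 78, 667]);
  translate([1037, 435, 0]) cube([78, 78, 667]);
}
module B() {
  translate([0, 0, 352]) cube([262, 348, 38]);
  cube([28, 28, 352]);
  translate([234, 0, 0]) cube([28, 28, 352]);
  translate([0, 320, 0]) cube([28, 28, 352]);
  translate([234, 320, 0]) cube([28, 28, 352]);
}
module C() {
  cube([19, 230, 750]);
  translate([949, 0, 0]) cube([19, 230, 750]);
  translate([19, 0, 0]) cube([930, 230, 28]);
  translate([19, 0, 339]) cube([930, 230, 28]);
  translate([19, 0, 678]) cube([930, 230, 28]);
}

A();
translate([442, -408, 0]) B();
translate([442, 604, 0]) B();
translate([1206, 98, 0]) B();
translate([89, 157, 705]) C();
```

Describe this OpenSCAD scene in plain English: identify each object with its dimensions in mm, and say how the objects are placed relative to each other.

A is a table: top 1146 mm (x) × 544 mm (y), 38 mm thick, upper face at z = 705 mm, on four 78×78 mm square legs, each inset 31 mm from the nearest pair of top edges, running from z = 0 to the bottom of the top.

B is a simple wooden stool: a rectangular seat 262 mm (x) by 348 mm (y), 38 mm thick, top face at z = 390 mm, on four square legs, each 28×28 mm in cross-section. The legs rest on z = 0, each flush with a corner of the seat.

C is a bookshelf 968 mm wide overall, 230 mm deep and 750 mm tall. The two sides are 19 mm thick vertical panels. 3 horizontal shelves of 28 mm thickness span between the inner faces of the sides; the lowest shelf sits on the floor and shelves are stacked with a clear vertical gap of 311 mm between each pair.

Three stools sit around the table at the −y, +y, +x sides. The bookshelf is on top of the table, centred.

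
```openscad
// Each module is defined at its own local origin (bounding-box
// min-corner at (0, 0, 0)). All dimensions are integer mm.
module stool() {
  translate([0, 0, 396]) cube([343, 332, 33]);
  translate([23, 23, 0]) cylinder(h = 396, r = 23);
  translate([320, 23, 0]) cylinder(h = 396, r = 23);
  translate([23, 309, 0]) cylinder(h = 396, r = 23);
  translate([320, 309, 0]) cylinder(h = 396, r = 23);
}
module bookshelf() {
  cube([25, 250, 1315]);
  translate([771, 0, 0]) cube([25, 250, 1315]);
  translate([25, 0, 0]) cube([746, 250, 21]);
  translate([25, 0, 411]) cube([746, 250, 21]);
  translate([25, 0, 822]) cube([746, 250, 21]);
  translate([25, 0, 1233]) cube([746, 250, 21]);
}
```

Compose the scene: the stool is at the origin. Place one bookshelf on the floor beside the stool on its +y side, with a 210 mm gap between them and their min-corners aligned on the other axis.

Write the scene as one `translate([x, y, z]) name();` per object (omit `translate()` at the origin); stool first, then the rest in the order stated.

stool();
translate([0, 542, 0]) bookshelf();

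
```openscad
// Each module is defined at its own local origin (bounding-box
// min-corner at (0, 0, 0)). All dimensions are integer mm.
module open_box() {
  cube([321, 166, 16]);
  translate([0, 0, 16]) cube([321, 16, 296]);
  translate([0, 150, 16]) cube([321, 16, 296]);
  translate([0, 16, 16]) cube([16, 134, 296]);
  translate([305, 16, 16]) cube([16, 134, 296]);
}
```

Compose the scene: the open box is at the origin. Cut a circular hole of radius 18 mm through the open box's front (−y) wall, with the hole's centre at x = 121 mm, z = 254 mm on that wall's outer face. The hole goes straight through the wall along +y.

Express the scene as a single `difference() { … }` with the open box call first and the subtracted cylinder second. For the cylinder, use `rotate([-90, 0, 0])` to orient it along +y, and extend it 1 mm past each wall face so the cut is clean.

difference() {
  open_box();
  translate([121, -1, 254]) rotate([-90, 0, 0]) cylinder(h = 18, r = 18);
}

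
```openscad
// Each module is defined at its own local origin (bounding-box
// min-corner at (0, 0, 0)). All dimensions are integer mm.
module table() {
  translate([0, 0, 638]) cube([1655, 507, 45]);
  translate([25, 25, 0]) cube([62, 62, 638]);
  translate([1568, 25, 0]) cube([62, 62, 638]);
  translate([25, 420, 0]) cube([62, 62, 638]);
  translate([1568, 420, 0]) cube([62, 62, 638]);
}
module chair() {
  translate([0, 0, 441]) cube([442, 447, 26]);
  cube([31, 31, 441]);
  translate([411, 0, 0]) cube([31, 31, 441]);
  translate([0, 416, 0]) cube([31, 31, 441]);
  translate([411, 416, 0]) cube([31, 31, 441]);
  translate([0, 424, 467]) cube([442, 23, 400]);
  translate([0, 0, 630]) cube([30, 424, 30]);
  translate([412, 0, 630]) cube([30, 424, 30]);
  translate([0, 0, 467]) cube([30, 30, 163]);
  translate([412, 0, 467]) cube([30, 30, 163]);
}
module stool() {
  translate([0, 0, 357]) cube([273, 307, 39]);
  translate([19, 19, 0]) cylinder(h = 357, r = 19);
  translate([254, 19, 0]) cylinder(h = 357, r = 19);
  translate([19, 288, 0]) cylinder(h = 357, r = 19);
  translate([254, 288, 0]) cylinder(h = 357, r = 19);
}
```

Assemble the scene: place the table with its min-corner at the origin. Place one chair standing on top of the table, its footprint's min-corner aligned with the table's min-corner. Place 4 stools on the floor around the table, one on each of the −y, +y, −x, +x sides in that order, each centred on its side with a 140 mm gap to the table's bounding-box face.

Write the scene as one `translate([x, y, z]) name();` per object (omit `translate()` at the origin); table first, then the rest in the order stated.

table();
translate([0, 0, 683]) chair();
translate([691, -447, 0]) stool();
translate([691, 647, 0]) stool();
translate([-413, 100, 0]) stool();
translate([1795, 100, 0]) stool();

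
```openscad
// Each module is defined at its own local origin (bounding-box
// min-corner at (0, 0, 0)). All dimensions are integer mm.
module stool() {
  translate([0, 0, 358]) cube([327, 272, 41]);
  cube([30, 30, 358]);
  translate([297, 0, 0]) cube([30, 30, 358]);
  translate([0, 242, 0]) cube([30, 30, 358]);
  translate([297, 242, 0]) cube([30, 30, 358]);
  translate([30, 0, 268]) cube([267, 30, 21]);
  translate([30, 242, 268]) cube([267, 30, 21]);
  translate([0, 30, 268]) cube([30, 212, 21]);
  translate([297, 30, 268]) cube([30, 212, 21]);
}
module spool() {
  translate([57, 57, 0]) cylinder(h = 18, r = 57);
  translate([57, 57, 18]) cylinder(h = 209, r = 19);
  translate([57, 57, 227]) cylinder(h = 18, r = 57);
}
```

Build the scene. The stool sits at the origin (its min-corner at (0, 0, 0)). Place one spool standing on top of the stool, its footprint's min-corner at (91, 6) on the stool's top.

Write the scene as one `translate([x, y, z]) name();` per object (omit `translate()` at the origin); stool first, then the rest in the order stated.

stool();
translate([91, 6, 399]) spool();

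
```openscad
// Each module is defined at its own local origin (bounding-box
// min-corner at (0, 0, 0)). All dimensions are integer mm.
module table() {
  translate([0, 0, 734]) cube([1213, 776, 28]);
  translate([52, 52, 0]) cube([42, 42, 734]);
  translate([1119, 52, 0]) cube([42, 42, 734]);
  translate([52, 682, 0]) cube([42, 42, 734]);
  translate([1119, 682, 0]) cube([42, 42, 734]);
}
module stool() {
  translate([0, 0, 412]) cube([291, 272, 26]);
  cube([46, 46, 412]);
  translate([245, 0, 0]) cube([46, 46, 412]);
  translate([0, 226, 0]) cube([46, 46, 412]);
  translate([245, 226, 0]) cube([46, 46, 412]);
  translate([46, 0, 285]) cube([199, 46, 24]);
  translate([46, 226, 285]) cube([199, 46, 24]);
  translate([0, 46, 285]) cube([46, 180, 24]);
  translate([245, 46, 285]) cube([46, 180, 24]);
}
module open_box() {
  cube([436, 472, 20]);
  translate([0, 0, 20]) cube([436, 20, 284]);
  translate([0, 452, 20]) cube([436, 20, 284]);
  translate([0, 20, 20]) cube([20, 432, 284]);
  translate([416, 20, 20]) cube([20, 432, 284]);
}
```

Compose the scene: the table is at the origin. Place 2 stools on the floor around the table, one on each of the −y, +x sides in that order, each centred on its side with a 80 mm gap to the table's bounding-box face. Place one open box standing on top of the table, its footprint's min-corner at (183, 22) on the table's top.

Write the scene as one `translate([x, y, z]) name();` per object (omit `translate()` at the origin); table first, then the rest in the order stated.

table();
translate([461, -352, 0]) stool();
translate([1293, 252, 0]) stool();
translate([183, 22, 762]) open_box();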